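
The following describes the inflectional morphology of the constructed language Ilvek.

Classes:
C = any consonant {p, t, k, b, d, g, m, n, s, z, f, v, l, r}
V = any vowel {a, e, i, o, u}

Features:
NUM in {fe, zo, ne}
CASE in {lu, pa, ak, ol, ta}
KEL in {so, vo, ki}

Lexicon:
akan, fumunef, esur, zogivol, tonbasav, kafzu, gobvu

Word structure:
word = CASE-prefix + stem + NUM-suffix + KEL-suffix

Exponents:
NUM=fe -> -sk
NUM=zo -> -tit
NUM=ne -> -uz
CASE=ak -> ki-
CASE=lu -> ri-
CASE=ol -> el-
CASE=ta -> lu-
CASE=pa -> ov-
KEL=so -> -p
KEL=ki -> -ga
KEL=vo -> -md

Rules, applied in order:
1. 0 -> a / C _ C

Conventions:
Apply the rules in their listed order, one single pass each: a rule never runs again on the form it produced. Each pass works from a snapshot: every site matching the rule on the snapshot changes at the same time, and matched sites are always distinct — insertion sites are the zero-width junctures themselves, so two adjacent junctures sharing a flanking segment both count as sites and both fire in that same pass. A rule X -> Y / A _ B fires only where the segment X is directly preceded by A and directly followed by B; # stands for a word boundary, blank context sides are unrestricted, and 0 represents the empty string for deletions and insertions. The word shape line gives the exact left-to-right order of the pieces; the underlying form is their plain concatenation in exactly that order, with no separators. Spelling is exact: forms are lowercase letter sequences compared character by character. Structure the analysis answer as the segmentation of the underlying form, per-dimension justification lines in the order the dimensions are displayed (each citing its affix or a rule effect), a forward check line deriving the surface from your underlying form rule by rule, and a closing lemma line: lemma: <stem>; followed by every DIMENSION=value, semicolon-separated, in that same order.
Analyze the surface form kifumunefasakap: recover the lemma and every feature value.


underlying: ki-fumunef-sk-p
NUM=fe - signalled by the affix -sk
CASE=ak - signalled by the affix ki-
KEL=so - signalled by the affix -p
check: kifumunefskp -> kifumunefasakap
lemma: fumunef; NUM=fe; CASE=ak; KEL=so


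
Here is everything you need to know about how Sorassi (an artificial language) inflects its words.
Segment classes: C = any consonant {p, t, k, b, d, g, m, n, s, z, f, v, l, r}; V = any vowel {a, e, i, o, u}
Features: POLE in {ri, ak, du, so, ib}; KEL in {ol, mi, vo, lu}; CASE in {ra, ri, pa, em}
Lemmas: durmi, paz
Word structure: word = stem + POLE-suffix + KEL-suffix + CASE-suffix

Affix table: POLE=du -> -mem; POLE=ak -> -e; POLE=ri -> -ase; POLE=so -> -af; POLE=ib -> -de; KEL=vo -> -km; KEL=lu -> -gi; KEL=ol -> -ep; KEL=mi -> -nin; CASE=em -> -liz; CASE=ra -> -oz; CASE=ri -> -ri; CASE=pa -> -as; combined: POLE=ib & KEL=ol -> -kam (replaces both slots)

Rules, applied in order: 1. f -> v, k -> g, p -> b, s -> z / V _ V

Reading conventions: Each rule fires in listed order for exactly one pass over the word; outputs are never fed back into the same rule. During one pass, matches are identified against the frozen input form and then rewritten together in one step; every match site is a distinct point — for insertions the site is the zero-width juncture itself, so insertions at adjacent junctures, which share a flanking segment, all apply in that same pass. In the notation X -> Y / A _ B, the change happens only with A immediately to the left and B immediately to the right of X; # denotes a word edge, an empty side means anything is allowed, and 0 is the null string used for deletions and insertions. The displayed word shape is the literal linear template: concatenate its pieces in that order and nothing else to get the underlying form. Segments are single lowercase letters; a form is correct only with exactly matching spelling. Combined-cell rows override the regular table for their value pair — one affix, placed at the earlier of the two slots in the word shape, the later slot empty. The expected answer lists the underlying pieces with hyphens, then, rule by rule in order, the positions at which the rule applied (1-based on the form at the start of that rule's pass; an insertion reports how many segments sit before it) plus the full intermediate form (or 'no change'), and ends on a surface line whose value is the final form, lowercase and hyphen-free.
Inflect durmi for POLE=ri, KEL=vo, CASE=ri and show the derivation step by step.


underlying: durmi-ase-km-ri
1. f -> v, k -> g, p -> b, s -> z / V _ V: fires at position(s) 7: durmiazekmri
surface: durmiazekmri


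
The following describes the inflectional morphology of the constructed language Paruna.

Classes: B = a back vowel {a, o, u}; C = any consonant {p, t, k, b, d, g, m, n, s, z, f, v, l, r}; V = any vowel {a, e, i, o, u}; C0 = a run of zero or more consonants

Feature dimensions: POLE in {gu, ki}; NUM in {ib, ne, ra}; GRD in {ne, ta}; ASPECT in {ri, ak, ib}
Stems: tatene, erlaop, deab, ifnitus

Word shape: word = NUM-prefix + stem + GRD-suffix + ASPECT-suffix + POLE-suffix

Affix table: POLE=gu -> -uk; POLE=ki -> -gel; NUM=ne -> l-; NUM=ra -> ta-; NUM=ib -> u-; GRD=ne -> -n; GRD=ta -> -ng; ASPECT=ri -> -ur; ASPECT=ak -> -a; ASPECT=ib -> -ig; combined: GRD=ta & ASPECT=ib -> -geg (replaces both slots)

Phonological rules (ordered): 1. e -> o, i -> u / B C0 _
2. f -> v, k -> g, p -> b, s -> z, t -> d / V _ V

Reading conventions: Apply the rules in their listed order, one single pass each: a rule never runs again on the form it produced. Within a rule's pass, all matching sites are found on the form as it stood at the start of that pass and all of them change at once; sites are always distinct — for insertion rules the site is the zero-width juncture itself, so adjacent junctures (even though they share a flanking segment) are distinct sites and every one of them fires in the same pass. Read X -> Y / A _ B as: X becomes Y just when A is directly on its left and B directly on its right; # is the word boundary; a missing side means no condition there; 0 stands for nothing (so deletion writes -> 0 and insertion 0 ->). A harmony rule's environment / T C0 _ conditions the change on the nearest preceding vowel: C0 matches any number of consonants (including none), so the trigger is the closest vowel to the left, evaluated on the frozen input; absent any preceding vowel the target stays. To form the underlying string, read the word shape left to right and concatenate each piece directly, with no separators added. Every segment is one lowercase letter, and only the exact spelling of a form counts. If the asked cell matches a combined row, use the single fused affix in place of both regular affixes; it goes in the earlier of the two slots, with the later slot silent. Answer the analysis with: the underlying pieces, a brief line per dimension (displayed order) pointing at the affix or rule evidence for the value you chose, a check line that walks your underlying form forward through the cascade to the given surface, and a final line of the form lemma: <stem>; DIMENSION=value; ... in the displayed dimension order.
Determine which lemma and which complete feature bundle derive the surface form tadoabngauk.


underlying: ta-deab-ng-a-uk
POLE=gu - signalled by the affix -uk
NUM=ra - signalled by the affix ta-
GRD=ta - signalled by the affix -ng
ASPECT=ak - signalled by the affix -a
check: tadeabngauk -> tadoabngauk -> tadoabngauk
lemma: deab; POLE=gu; NUM=ra; GRD=ta; ASPECT=ak


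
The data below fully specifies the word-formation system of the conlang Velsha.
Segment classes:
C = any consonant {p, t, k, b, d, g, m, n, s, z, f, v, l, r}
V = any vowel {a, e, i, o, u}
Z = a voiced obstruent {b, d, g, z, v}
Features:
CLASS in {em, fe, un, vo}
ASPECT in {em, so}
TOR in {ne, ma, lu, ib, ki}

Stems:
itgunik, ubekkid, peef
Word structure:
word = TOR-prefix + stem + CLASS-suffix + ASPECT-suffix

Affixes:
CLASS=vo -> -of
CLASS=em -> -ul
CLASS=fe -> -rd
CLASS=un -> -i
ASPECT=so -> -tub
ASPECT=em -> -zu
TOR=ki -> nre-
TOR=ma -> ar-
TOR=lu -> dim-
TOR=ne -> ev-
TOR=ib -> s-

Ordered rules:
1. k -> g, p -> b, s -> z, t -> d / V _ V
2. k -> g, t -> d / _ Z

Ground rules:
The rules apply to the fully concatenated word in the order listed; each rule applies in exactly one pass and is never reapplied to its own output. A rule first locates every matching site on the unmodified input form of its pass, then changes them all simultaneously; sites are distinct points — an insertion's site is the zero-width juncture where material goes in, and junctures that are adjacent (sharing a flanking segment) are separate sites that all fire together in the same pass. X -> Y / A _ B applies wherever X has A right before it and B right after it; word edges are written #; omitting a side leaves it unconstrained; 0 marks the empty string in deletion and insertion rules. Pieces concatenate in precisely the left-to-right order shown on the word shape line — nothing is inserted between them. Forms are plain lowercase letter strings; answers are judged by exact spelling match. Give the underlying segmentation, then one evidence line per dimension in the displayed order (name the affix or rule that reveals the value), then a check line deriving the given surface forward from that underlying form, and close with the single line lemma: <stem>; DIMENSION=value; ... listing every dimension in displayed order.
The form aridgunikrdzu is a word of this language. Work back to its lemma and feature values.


underlying: ar-itgunik-rd-zu
CLASS=fe - signalled by the affix -rd
ASPECT=em - signalled by the affix -zu
TOR=ma - signalled by the affix ar-
check: aritgunikrdzu -> aritgunikrdzu -> aridgunikrdzu
lemma: itgunik; CLASS=fe; ASPECT=em; TOR=ma


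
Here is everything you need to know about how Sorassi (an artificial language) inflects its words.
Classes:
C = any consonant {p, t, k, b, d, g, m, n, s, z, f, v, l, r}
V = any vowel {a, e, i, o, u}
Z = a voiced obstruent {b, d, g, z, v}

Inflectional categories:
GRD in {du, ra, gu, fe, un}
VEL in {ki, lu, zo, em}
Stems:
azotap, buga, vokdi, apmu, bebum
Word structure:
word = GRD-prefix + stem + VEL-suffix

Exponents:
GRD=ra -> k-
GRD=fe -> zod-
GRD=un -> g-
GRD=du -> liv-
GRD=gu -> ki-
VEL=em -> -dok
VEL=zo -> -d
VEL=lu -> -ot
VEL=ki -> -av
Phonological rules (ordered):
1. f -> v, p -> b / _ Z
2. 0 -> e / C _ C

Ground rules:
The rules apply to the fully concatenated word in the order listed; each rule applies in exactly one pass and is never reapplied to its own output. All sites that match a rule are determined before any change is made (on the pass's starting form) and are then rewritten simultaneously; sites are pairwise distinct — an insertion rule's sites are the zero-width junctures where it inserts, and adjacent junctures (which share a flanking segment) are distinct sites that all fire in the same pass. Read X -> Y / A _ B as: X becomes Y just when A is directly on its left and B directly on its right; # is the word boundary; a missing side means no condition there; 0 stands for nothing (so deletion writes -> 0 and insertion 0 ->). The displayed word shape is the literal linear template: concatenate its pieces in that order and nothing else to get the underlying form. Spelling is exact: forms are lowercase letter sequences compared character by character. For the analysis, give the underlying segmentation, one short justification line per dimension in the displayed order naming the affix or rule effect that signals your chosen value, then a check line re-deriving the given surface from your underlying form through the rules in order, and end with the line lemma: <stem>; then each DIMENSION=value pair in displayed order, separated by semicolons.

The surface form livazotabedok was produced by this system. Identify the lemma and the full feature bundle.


underlying: liv-azotap-dok
GRD=du - signalled by the affix liv-
VEL=em - signalled by the affix -dok
check: livazotapdok -> livazotabdok -> livazotabedok
lemma: azotap; GRD=du; VEL=em


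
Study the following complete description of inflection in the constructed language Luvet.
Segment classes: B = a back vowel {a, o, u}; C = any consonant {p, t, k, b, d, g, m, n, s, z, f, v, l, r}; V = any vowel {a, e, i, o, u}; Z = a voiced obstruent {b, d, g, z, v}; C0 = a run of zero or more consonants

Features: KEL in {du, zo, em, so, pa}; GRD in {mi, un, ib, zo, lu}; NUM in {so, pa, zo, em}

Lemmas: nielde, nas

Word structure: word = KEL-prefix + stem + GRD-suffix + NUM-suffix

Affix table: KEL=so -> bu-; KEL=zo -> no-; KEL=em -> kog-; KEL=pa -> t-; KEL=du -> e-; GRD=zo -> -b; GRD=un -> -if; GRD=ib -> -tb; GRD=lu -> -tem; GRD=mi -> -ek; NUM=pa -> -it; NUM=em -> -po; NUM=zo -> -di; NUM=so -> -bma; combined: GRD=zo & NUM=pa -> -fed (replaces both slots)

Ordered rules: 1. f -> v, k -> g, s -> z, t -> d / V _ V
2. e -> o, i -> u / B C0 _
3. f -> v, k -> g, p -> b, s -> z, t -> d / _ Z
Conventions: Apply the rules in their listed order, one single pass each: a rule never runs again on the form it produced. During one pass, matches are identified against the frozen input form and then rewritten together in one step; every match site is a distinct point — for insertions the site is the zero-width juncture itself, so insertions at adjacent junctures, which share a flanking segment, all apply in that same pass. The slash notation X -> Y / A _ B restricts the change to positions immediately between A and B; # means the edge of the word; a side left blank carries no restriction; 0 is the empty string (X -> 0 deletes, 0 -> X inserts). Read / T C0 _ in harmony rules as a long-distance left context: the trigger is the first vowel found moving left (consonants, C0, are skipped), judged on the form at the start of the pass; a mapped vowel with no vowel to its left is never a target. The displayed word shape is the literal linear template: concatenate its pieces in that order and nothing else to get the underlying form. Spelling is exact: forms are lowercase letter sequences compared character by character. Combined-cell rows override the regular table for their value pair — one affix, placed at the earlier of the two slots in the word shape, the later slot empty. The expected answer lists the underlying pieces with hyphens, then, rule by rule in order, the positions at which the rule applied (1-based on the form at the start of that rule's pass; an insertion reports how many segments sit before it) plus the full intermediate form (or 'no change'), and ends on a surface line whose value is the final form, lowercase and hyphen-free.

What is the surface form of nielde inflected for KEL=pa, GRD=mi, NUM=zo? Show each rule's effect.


underlying: t-nielde-ek-di
1. f -> v, k -> g, s -> z, t -> d / V _ V: no change
2. e -> o, i -> u / B C0 _: no change
3. f -> v, k -> g, p -> b, s -> z, t -> d / _ Z: fires at position(s) 9: tnieldeegdi
surface: tnieldeegdi


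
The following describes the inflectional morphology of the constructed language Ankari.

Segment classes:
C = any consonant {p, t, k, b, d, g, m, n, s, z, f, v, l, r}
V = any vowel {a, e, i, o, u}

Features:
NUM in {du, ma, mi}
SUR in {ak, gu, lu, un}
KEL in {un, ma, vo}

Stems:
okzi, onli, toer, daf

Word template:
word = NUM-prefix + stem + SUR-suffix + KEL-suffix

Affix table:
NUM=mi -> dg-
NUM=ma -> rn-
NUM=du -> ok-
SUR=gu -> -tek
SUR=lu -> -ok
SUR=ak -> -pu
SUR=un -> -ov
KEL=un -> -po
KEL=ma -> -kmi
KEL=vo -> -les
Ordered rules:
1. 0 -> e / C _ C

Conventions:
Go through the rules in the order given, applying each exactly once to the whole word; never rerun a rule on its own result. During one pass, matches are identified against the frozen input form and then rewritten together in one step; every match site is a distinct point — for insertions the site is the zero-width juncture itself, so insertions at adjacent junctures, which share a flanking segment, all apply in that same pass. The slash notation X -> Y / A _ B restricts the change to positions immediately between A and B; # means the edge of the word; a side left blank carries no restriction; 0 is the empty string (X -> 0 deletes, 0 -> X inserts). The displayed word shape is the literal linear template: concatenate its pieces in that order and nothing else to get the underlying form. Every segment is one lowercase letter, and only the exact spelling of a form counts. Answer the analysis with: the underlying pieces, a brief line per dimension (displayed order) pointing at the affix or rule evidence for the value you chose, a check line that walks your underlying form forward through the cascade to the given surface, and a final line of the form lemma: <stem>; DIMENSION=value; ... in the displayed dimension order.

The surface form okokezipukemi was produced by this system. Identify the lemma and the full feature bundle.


underlying: ok-okzi-pu-kmi
NUM=du - signalled by the affix ok-
SUR=ak - signalled by the affix -pu
KEL=ma - signalled by the affix -kmi
check: okokzipukmi -> okokezipukemi
lemma: okzi; NUM=du; SUR=ak; KEL=ma


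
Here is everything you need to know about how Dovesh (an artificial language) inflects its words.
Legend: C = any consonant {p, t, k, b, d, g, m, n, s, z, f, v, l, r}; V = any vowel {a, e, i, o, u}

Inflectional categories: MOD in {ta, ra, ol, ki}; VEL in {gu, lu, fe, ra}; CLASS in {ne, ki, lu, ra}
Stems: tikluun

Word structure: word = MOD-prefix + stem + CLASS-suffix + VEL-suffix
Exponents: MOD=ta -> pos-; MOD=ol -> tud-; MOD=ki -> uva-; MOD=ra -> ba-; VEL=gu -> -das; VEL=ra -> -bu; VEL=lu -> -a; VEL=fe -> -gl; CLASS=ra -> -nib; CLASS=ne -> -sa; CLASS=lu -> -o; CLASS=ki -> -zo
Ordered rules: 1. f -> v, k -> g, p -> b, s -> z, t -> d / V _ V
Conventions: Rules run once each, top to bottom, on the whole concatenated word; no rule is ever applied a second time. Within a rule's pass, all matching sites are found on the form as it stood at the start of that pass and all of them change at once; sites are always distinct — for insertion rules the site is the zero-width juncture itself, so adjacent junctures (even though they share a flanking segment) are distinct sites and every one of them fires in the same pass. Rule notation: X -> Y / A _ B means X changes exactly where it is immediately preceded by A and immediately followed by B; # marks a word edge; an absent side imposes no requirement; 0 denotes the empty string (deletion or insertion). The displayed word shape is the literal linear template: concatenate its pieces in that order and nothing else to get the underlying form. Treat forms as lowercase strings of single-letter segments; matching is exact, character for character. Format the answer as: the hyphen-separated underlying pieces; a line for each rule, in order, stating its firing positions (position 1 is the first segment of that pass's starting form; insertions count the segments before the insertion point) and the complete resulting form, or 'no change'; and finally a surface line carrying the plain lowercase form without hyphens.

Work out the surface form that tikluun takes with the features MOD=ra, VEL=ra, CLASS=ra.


underlying: ba-tikluun-nib-bu
1. f -> v, k -> g, p -> b, s -> z, t -> d / V _ V: fires at position(s) 3: badikluunnibbu
surface: badikluunnibbu


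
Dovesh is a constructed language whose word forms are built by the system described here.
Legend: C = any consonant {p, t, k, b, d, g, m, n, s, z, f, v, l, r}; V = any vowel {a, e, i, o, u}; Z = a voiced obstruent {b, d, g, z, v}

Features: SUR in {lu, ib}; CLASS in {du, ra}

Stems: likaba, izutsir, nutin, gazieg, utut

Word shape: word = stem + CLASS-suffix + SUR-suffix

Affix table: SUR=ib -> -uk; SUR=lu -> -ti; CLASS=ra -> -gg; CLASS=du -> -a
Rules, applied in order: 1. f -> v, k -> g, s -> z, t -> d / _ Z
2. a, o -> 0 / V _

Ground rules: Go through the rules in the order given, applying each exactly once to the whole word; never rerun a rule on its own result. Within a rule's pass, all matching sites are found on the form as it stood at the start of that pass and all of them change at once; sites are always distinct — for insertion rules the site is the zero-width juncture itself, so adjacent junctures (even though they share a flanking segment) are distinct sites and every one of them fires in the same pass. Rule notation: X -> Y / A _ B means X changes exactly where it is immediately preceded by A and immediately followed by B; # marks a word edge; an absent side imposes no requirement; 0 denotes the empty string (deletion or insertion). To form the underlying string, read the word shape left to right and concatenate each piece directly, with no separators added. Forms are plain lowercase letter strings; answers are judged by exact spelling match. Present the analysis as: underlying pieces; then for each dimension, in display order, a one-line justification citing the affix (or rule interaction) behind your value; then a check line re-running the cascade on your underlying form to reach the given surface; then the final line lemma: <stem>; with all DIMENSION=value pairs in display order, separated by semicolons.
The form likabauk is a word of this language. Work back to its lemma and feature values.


underlying: likaba-a-uk
SUR=ib - signalled by the affix -uk
CLASS=du - signalled by the affix -a
check: likabaauk -> likabaauk -> likabauk
lemma: likaba; SUR=ib; CLASS=du


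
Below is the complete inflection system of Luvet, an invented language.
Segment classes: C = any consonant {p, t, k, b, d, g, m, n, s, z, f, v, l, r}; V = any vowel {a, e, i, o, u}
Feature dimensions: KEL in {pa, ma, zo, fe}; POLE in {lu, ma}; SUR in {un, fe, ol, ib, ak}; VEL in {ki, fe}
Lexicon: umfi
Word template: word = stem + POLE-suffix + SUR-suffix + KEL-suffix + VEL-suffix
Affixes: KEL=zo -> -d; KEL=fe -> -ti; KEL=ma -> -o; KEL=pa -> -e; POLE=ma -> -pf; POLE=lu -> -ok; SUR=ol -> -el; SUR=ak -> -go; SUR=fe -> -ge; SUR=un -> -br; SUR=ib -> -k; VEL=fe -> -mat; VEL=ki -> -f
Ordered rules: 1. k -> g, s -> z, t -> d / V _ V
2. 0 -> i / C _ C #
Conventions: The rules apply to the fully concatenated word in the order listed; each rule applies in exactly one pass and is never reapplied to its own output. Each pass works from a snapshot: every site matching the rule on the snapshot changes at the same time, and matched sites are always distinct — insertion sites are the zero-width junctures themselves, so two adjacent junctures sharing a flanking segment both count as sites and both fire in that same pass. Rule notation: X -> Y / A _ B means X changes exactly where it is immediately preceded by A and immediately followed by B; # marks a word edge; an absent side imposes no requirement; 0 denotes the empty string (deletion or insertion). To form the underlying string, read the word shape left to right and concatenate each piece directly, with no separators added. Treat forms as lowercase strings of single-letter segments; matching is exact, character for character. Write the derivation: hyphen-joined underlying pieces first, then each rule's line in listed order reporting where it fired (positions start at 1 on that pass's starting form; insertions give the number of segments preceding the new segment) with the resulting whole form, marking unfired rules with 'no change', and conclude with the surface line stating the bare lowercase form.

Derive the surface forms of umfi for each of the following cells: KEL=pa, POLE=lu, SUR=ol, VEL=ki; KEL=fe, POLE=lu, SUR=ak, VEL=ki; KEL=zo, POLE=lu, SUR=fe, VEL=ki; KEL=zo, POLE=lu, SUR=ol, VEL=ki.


cell KEL=pa, POLE=lu, SUR=ol, VEL=ki:
underlying: umfi-ok-el-e-f
1. k -> g, s -> z, t -> d / V _ V: fires at position(s) 6: umfiogelef
2. 0 -> i / C _ C #: no change
surface: umfiogelef

cell KEL=fe, POLE=lu, SUR=ak, VEL=ki:
underlying: umfi-ok-go-ti-f
1. k -> g, s -> z, t -> d / V _ V: fires at position(s) 9: umfiokgodif
2. 0 -> i / C _ C #: no change
surface: umfiokgodif

cell KEL=zo, POLE=lu, SUR=fe, VEL=ki:
underlying: umfi-ok-ge-d-f
1. k -> g, s -> z, t -> d / V _ V: no change
2. 0 -> i / C _ C #: inserts after position(s) 9: umfiokgedif
surface: umfiokgedif

cell KEL=zo, POLE=lu, SUR=ol, VEL=ki:
underlying: umfi-ok-el-d-f
1. k -> g, s -> z, t -> d / V _ V: fires at position(s) 6: umfiogeldf
2. 0 -> i / C _ C #: inserts after position(s) 9: umfiogeldif
surface: umfiogeldif


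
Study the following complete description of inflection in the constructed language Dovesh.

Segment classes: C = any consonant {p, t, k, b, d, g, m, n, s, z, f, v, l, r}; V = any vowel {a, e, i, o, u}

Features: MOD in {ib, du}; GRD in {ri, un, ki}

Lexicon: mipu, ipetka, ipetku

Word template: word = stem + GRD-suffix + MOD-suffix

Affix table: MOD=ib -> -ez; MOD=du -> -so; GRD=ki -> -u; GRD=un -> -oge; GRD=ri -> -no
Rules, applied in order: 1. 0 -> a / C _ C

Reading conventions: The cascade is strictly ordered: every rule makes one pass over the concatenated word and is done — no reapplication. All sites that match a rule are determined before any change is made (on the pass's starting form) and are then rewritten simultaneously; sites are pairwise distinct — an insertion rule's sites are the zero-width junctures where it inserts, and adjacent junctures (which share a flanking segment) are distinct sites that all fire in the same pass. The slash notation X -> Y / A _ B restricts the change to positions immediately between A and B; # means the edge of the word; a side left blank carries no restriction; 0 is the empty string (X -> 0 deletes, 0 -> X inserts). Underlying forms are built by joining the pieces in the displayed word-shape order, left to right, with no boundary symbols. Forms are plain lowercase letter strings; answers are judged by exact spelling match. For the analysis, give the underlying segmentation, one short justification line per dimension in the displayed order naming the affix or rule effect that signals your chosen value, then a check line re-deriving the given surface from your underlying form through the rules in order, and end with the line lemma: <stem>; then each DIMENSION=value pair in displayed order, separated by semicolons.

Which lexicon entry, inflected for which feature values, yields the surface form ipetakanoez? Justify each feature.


underlying: ipetka-no-ez
MOD=ib - signalled by the affix -ez
GRD=ri - signalled by the affix -no
check: ipetkanoez -> ipetakanoez
lemma: ipetka; MOD=ib; GRD=ri


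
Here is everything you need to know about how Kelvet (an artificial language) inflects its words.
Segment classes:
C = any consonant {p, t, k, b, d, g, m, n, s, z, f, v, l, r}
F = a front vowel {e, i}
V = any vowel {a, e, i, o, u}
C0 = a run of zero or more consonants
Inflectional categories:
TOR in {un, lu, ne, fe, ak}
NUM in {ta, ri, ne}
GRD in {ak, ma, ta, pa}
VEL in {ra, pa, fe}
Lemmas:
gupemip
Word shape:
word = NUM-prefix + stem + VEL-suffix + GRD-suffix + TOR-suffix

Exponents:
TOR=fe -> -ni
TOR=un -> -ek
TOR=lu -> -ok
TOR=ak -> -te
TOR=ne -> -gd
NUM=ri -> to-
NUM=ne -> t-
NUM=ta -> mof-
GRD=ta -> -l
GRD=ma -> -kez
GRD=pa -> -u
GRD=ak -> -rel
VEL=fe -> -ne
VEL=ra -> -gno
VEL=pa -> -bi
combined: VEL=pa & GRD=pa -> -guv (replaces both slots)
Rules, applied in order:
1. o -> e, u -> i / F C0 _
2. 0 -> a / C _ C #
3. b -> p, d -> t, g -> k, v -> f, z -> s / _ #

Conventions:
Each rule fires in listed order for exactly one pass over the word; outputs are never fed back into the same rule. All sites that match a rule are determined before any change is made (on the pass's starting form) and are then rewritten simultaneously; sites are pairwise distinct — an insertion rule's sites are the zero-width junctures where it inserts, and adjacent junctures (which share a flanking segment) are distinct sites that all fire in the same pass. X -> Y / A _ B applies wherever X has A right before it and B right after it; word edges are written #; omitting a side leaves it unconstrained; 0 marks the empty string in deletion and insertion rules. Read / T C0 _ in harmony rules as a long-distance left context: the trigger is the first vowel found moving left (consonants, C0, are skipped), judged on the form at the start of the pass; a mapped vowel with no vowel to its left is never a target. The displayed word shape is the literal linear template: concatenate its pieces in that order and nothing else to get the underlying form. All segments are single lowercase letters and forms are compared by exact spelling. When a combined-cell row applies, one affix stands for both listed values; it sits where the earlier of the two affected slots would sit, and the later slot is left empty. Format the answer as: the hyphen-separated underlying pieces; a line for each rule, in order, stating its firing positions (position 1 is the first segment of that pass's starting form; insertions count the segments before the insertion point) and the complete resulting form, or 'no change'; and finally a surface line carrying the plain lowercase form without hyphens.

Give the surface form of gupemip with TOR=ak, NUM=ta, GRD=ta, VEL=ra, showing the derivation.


underlying: mof-gupemip-gno-l-te
1. o -> e, u -> i / F C0 _: fires at position(s) 13: mofgupemipgnelte
2. 0 -> a / C _ C #: no change
3. b -> p, d -> t, g -> k, v -> f, z -> s / _ #: no change
surface: mofgupemipgnelte


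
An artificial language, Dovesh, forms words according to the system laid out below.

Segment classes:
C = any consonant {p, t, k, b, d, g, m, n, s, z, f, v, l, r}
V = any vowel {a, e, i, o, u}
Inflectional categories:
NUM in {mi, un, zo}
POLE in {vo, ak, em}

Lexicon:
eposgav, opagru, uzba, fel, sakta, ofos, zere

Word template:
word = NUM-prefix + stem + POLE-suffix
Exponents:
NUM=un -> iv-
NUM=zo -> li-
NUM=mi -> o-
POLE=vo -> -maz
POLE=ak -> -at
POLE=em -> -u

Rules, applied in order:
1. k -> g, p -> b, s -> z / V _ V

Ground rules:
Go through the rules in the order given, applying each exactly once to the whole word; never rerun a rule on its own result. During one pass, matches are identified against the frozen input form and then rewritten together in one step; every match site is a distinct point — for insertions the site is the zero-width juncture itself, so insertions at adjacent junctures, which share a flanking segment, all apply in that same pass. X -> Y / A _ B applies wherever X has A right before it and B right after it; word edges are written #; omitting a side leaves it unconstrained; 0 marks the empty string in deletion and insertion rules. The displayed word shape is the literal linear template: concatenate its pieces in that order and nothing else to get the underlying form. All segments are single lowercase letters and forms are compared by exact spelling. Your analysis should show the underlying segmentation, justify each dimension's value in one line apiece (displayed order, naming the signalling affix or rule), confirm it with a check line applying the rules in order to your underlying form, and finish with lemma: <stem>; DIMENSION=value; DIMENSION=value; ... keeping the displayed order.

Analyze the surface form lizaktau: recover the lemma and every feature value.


underlying: li-sakta-u
NUM=zo - signalled by the affix li-
POLE=em - signalled by the affix -u
check: lisaktau -> lizaktau
lemma: sakta; NUM=zo; POLE=em


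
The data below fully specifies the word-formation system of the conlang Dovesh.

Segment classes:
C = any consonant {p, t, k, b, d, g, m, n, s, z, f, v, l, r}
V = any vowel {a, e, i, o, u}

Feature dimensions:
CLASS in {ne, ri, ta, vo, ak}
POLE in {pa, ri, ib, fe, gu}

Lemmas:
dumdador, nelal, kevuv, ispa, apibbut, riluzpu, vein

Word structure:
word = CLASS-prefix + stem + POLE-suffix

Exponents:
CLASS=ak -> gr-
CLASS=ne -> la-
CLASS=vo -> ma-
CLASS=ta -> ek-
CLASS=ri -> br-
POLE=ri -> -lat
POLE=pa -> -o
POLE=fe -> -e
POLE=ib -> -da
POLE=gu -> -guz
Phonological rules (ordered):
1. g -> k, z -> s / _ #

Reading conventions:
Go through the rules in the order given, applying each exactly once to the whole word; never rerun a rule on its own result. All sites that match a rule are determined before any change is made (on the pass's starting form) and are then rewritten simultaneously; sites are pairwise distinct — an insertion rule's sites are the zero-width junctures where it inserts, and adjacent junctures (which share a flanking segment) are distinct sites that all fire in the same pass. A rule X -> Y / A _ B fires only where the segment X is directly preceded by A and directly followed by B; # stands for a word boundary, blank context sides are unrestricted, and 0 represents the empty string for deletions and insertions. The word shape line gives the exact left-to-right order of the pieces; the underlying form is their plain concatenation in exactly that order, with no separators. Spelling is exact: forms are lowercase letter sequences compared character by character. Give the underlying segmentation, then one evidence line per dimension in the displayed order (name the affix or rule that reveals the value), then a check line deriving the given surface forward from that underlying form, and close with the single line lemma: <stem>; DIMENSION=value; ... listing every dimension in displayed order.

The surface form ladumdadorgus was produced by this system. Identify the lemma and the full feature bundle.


underlying: la-dumdador-guz
CLASS=ne - signalled by the affix la-
POLE=gu - signalled by the affix -guz
check: ladumdadorguz -> ladumdadorgus
lemma: dumdador; CLASS=ne; POLE=gu


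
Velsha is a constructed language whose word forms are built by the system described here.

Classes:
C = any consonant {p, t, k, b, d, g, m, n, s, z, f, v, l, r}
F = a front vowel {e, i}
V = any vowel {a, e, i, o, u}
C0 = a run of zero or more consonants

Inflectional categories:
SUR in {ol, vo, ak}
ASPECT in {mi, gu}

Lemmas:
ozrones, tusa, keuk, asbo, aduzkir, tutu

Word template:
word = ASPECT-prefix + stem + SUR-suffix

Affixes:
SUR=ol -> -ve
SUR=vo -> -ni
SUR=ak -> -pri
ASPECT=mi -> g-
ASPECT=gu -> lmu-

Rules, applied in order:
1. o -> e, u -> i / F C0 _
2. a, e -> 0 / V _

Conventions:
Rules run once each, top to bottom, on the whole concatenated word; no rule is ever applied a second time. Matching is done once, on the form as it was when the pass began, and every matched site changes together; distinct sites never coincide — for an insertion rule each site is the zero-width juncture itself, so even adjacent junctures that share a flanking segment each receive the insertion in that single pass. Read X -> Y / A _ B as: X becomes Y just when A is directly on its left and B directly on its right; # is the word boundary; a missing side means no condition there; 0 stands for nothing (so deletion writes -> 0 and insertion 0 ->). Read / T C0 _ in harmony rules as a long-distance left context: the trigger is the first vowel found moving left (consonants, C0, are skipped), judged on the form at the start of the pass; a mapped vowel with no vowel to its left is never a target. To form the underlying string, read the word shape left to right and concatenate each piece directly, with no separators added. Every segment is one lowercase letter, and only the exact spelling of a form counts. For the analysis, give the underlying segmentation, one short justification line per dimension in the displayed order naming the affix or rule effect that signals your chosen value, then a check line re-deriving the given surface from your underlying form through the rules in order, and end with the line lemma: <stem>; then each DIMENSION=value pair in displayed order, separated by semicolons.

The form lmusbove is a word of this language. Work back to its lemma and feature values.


underlying: lmu-asbo-ve
SUR=ol - signalled by the affix -ve
ASPECT=gu - signalled by the affix lmu-
check: lmuasbove -> lmuasbove -> lmusbove
lemma: asbo; SUR=ol; ASPECT=gu


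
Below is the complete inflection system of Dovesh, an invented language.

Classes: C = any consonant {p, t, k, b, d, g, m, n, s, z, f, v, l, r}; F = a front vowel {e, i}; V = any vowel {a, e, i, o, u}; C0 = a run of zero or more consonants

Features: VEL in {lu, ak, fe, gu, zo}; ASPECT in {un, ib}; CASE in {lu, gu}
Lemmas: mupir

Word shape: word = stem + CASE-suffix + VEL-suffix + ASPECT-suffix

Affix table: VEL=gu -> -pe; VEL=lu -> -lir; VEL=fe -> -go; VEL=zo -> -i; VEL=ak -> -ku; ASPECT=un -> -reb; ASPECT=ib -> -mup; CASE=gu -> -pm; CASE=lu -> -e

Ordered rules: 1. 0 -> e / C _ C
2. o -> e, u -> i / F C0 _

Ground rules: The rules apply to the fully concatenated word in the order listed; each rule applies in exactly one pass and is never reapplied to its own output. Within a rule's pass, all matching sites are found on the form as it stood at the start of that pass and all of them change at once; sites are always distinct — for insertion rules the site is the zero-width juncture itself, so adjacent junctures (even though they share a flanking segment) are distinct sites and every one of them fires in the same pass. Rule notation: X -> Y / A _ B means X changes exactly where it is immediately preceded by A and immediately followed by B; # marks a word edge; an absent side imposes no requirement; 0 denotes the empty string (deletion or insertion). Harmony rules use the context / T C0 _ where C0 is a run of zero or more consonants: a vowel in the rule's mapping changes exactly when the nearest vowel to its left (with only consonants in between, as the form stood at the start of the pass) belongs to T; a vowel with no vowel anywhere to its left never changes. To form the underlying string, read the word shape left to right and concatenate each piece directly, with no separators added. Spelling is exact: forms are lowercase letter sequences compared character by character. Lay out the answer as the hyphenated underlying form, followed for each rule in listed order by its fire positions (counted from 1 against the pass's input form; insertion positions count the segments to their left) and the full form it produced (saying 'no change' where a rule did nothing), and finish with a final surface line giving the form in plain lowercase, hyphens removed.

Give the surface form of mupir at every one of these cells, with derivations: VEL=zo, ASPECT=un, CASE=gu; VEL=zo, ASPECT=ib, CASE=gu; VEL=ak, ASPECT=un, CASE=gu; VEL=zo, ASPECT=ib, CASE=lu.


cell VEL=zo, ASPECT=un, CASE=gu:
underlying: mupir-pm-i-reb
1. 0 -> e / C _ C: inserts after position(s) 5, 6: mupirepemireb
2. o -> e, u -> i / F C0 _: no change
surface: mupirepemireb

cell VEL=zo, ASPECT=ib, CASE=gu:
underlying: mupir-pm-i-mup
1. 0 -> e / C _ C: inserts after position(s) 5, 6: mupirepemimup
2. o -> e, u -> i / F C0 _: fires at position(s) 12: mupirepemimip
surface: mupirepemimip

cell VEL=ak, ASPECT=un, CASE=gu:
underlying: mupir-pm-ku-reb
1. 0 -> e / C _ C: inserts after position(s) 5, 6, 7: mupirepemekureb
2. o -> e, u -> i / F C0 _: fires at position(s) 12: mupirepemekireb
surface: mupirepemekireb

cell VEL=zo, ASPECT=ib, CASE=lu:
underlying: mupir-e-i-mup
1. 0 -> e / C _ C: no change
2. o -> e, u -> i / F C0 _: fires at position(s) 9: mupireimip
surface: mupireimip


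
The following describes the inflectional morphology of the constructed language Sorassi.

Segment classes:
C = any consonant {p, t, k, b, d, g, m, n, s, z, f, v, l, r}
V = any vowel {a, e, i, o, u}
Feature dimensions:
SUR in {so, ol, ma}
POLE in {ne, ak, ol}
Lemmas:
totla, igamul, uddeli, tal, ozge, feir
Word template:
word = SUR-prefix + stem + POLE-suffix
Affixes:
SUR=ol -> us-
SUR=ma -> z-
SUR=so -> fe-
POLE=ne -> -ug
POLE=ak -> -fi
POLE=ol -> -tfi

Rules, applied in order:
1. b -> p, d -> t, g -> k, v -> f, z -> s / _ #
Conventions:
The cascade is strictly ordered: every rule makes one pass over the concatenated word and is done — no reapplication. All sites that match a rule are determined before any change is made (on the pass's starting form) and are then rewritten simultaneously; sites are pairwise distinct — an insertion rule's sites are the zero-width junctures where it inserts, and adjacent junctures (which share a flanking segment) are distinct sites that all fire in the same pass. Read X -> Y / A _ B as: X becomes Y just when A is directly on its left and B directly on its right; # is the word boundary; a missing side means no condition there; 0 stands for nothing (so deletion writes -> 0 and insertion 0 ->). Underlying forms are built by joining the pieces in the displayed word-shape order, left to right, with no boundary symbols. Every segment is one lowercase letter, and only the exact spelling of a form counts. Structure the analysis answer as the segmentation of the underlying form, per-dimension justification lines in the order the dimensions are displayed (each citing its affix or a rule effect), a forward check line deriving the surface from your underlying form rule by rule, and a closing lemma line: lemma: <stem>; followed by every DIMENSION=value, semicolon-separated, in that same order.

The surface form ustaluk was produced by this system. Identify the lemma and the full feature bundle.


underlying: us-tal-ug
SUR=ol - signalled by the affix us-
POLE=ne - signalled by the affix -ug
check: ustalug -> ustaluk
lemma: tal; SUR=ol; POLE=ne
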